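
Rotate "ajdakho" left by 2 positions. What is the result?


Input: "ajdakho", rotate left by 2
First 2 characters: "aj"
Remaining characters: "dakho"
Concatenate remaining + first: "dakho" + "aj" = "dakhoaj"

dakhoaj


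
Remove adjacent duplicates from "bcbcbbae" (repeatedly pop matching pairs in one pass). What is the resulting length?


Input: bcbcbbae
Stack-based adjacent duplicate removal:
  Read 'b': push. Stack: b
  Read 'c': push. Stack: bc
  Read 'b': push. Stack: bcb
  Read 'c': push. Stack: bcbc
  Read 'b': push. Stack: bcbcb
  Read 'b': matches stack top 'b' => pop. Stack: bcbc
  Read 'a': push. Stack: bcbca
  Read 'e': push. Stack: bcbcae
Final stack: "bcbcae" (length 6)

6


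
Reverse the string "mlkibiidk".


Input: mlkibiidk
Reading characters right to left:
  Position 8: 'k'
  Position 7: 'd'
  Position 6: 'i'
  Position 5: 'i'
  Position 4: 'b'
  Position 3: 'i'
  Position 2: 'k'
  Position 1: 'l'
  Position 0: 'm'
Reversed: kdiibiklm

kdiibiklm


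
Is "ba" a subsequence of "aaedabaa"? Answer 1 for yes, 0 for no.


Check if "ba" is a subsequence of "aaedabaa"
Greedy scan:
  Position 0 ('a'): no match needed
  Position 1 ('a'): no match needed
  Position 2 ('e'): no match needed
  Position 3 ('d'): no match needed
  Position 4 ('a'): no match needed
  Position 5 ('b'): matches sub[0] = 'b'
  Position 6 ('a'): matches sub[1] = 'a'
  Position 7 ('a'): no match needed
All 2 characters matched => is a subsequence

1


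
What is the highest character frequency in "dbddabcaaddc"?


Input: dbddabcaaddc
Character counts:
  'a': 3
  'b': 2
  'c': 2
  'd': 5
Maximum frequency: 5

5


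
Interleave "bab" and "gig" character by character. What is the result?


Interleaving "bab" and "gig":
  Position 0: 'b' from first, 'g' from second => "bg"
  Position 1: 'a' from first, 'i' from second => "ai"
  Position 2: 'b' from first, 'g' from second => "bg"
Result: bgaibg

bgaibg


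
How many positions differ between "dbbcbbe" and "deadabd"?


Comparing "dbbcbbe" and "deadabd" position by position:
  Position 0: 'd' vs 'd' => same
  Position 1: 'b' vs 'e' => DIFFER
  Position 2: 'b' vs 'a' => DIFFER
  Position 3: 'c' vs 'd' => DIFFER
  Position 4: 'b' vs 'a' => DIFFER
  Position 5: 'b' vs 'b' => same
  Position 6: 'e' vs 'd' => DIFFER
Positions that differ: 5

5


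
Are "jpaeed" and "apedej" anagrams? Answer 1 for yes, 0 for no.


Strings: "jpaeed", "apedej"
Sorted first:  adeejp
Sorted second: adeejp
Sorted forms match => anagrams

1


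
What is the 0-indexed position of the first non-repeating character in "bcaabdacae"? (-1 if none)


Input: bcaabdacae
Character frequencies:
  'a': 4
  'b': 2
  'c': 2
  'd': 1
  'e': 1
Scanning left to right for freq == 1:
  Position 0 ('b'): freq=2, skip
  Position 1 ('c'): freq=2, skip
  Position 2 ('a'): freq=4, skip
  Position 3 ('a'): freq=4, skip
  Position 4 ('b'): freq=2, skip
  Position 5 ('d'): unique! => answer = 5

5


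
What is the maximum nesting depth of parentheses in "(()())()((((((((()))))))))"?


Input: "(()())()((((((((()))))))))"
Tracking depth:
  Position 0 '(': depth becomes 1
  Position 1 '(': depth becomes 2
  Position 2 ')': depth becomes 1
  Position 3 '(': depth becomes 2
  Position 4 ')': depth becomes 1
  Position 5 ')': depth becomes 0
  Position 6 '(': depth becomes 1
  Position 7 ')': depth becomes 0
  Position 8 '(': depth becomes 1
  Position 9 '(': depth becomes 2
  Position 10 '(': depth becomes 3
  Position 11 '(': depth becomes 4
  Position 12 '(': depth becomes 5
  Position 13 '(': depth becomes 6
  Position 14 '(': depth becomes 7
  Position 15 '(': depth becomes 8
  Position 16 '(': depth becomes 9
  Position 17 ')': depth becomes 8
  Position 18 ')': depth becomes 7
  Position 19 ')': depth becomes 6
  Position 20 ')': depth becomes 5
  Position 21 ')': depth becomes 4
  Position 22 ')': depth becomes 3
  Position 23 ')': depth becomes 2
  Position 24 ')': depth becomes 1
  Position 25 ')': depth becomes 0
Maximum depth reached: 9

9


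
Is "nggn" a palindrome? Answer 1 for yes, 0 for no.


Input: nggn
Reversed: nggn
  Compare pos 0 ('n') with pos 3 ('n'): match
  Compare pos 1 ('g') with pos 2 ('g'): match
Result: palindrome

1


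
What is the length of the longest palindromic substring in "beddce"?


Input: "beddce"
Checking substrings for palindromes:
  [2:4] "dd" (len 2) => palindrome
Longest palindromic substring: "dd" with length 2

2


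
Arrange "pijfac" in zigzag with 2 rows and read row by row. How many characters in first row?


Zigzag "pijfac" into 2 rows:
Placing characters:
  'p' => row 0
  'i' => row 1
  'j' => row 0
  'f' => row 1
  'a' => row 0
  'c' => row 1
Rows:
  Row 0: "pja"
  Row 1: "ifc"
First row length: 3

3


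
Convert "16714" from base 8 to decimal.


Input: "16714" in base 8
Positional expansion:
  Digit '1' (value 1) x 8^4 = 4096
  Digit '6' (value 6) x 8^3 = 3072
  Digit '7' (value 7) x 8^2 = 448
  Digit '1' (value 1) x 8^1 = 8
  Digit '4' (value 4) x 8^0 = 4
Sum = 7628

7628


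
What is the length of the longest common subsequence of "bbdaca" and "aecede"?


LCS of "bbdaca" and "aecede"
DP table:
           a    e    c    e    d    e
      0    0    0    0    0    0    0
  b   0    0    0    0    0    0    0
  b   0    0    0    0    0    0    0
  d   0    0    0    0    0    1    1
  a   0    1    1    1    1    1    1
  c   0    1    1    2    2    2    2
  a   0    1    1    2    2    2    2
LCS length = dp[6][6] = 2

2


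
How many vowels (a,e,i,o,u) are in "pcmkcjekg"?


Input: pcmkcjekg
Checking each character:
  'p' at position 0: consonant
  'c' at position 1: consonant
  'm' at position 2: consonant
  'k' at position 3: consonant
  'c' at position 4: consonant
  'j' at position 5: consonant
  'e' at position 6: vowel (running total: 1)
  'k' at position 7: consonant
  'g' at position 8: consonant
Total vowels: 1

1


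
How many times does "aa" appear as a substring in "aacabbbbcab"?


Searching for "aa" in "aacabbbbcab"
Scanning each position:
  Position 0: "aa" => MATCH
  Position 1: "ac" => no
  Position 2: "ca" => no
  Position 3: "ab" => no
  Position 4: "bb" => no
  Position 5: "bb" => no
  Position 6: "bb" => no
  Position 7: "bc" => no
  Position 8: "ca" => no
  Position 9: "ab" => no
Total occurrences: 1

1


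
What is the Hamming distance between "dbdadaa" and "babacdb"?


Comparing "dbdadaa" and "babacdb" position by position:
  Position 0: 'd' vs 'b' => differ
  Position 1: 'b' vs 'a' => differ
  Position 2: 'd' vs 'b' => differ
  Position 3: 'a' vs 'a' => same
  Position 4: 'd' vs 'c' => differ
  Position 5: 'a' vs 'd' => differ
  Position 6: 'a' vs 'b' => differ
Total differences (Hamming distance): 6

6


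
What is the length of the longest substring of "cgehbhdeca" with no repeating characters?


Input: "cgehbhdeca"
Sliding window (track last position of each char):
  Position 0 ('c'): window [0,0] length 1 -- new best
  Position 1 ('g'): window [0,1] length 2 -- new best
  Position 2 ('e'): window [0,2] length 3 -- new best
  Position 3 ('h'): window [0,3] length 4 -- new best
  Position 4 ('b'): window [0,4] length 5 -- new best
  Position 5 ('h'): repeat (last at 3), move window start to 4
  Position 5 ('h'): window [4,5] length 2
  Position 6 ('d'): window [4,6] length 3
  Position 7 ('e'): window [4,7] length 4
  Position 8 ('c'): window [4,8] length 5
  Position 9 ('a'): window [4,9] length 6 -- new best
Longest substring with no repeats: "bhdeca" with length 6

6


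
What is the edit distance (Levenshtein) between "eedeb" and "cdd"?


Computing edit distance: "eedeb" -> "cdd"
DP table:
           c    d    d
      0    1    2    3
  e   1    1    2    3
  e   2    2    2    3
  d   3    3    2    2
  e   4    4    3    3
  b   5    5    4    4
Edit distance = dp[5][3] = 4

4


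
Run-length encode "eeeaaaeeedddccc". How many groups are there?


Input: eeeaaaeeedddccc
Scanning for consecutive runs:
  Group 1: 'e' x 3 (positions 0-2)
  Group 2: 'a' x 3 (positions 3-5)
  Group 3: 'e' x 3 (positions 6-8)
  Group 4: 'd' x 3 (positions 9-11)
  Group 5: 'c' x 3 (positions 12-14)
Total groups: 5

5


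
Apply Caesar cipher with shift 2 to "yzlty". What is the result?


Caesar cipher: shift "yzlty" by 2
  'y' (pos 24) + 2 = pos 0 = 'a'
  'z' (pos 25) + 2 = pos 1 = 'b'
  'l' (pos 11) + 2 = pos 13 = 'n'
  't' (pos 19) + 2 = pos 21 = 'v'
  'y' (pos 24) + 2 = pos 0 = 'a'
Result: abnva

abnva


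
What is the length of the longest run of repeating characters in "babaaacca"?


Input: "babaaacca"
Scanning for longest run:
  Position 1 ('a'): new char, reset run to 1
  Position 2 ('b'): new char, reset run to 1
  Position 3 ('a'): new char, reset run to 1
  Position 4 ('a'): continues run of 'a', length=2
  Position 5 ('a'): continues run of 'a', length=3
  Position 6 ('c'): new char, reset run to 1
  Position 7 ('c'): continues run of 'c', length=2
  Position 8 ('a'): new char, reset run to 1
Longest run: 'a' with length 3

3


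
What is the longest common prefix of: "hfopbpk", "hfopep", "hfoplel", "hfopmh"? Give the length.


Words: hfopbpk, hfopep, hfoplel, hfopmh
  Position 0: all 'h' => match
  Position 1: all 'f' => match
  Position 2: all 'o' => match
  Position 3: all 'p' => match
  Position 4: ('b', 'e', 'l', 'm') => mismatch, stop
LCP = "hfop" (length 4)

4


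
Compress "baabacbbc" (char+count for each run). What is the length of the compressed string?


Input: baabacbbc
Runs:
  'b' x 1 => "b1"
  'a' x 2 => "a2"
  'b' x 1 => "b1"
  'a' x 1 => "a1"
  'c' x 1 => "c1"
  'b' x 2 => "b2"
  'c' x 1 => "c1"
Compressed: "b1a2b1a1c1b2c1"
Compressed length: 14

14


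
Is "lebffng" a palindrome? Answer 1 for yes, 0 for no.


Input: lebffng
Reversed: gnffbel
  Compare pos 0 ('l') with pos 6 ('g'): MISMATCH
  Compare pos 1 ('e') with pos 5 ('n'): MISMATCH
  Compare pos 2 ('b') with pos 4 ('f'): MISMATCH
Result: not a palindrome

0


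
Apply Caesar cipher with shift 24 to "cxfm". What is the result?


Caesar cipher: shift "cxfm" by 24
  'c' (pos 2) + 24 = pos 0 = 'a'
  'x' (pos 23) + 24 = pos 21 = 'v'
  'f' (pos 5) + 24 = pos 3 = 'd'
  'm' (pos 12) + 24 = pos 10 = 'k'
Result: avdk

avdk


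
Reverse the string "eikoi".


Input: eikoi
Reading characters right to left:
  Position 4: 'i'
  Position 3: 'o'
  Position 2: 'k'
  Position 1: 'i'
  Position 0: 'e'
Reversed: iokie

iokie


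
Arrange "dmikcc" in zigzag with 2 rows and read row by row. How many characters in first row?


Zigzag "dmikcc" into 2 rows:
Placing characters:
  'd' => row 0
  'm' => row 1
  'i' => row 0
  'k' => row 1
  'c' => row 0
  'c' => row 1
Rows:
  Row 0: "dic"
  Row 1: "mkc"
First row length: 3

3


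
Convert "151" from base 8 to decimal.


Input: "151" in base 8
Positional expansion:
  Digit '1' (value 1) x 8^2 = 64
  Digit '5' (value 5) x 8^1 = 40
  Digit '1' (value 1) x 8^0 = 1
Sum = 105

105


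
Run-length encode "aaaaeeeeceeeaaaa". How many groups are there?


Input: aaaaeeeeceeeaaaa
Scanning for consecutive runs:
  Group 1: 'a' x 4 (positions 0-3)
  Group 2: 'e' x 4 (positions 4-7)
  Group 3: 'c' x 1 (positions 8-8)
  Group 4: 'e' x 3 (positions 9-11)
  Group 5: 'a' x 4 (positions 12-15)
Total groups: 5

5


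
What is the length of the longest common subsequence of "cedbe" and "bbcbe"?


LCS of "cedbe" and "bbcbe"
DP table:
           b    b    c    b    e
      0    0    0    0    0    0
  c   0    0    0    1    1    1
  e   0    0    0    1    1    2
  d   0    0    0    1    1    2
  b   0    1    1    1    2    2
  e   0    1    1    1    2    3
LCS length = dp[5][5] = 3

3


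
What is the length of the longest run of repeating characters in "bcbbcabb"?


Input: "bcbbcabb"
Scanning for longest run:
  Position 1 ('c'): new char, reset run to 1
  Position 2 ('b'): new char, reset run to 1
  Position 3 ('b'): continues run of 'b', length=2
  Position 4 ('c'): new char, reset run to 1
  Position 5 ('a'): new char, reset run to 1
  Position 6 ('b'): new char, reset run to 1
  Position 7 ('b'): continues run of 'b', length=2
Longest run: 'b' with length 2

2


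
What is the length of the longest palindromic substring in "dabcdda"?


Input: "dabcdda"
Checking substrings for palindromes:
  [4:6] "dd" (len 2) => palindrome
Longest palindromic substring: "dd" with length 2

2


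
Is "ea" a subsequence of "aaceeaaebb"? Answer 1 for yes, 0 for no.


Check if "ea" is a subsequence of "aaceeaaebb"
Greedy scan:
  Position 0 ('a'): no match needed
  Position 1 ('a'): no match needed
  Position 2 ('c'): no match needed
  Position 3 ('e'): matches sub[0] = 'e'
  Position 4 ('e'): no match needed
  Position 5 ('a'): matches sub[1] = 'a'
  Position 6 ('a'): no match needed
  Position 7 ('e'): no match needed
  Position 8 ('b'): no match needed
  Position 9 ('b'): no match needed
All 2 characters matched => is a subsequence

1


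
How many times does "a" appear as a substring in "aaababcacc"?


Searching for "a" in "aaababcacc"
Scanning each position:
  Position 0: "a" => MATCH
  Position 1: "a" => MATCH
  Position 2: "a" => MATCH
  Position 3: "b" => no
  Position 4: "a" => MATCH
  Position 5: "b" => no
  Position 6: "c" => no
  Position 7: "a" => MATCH
  Position 8: "c" => no
  Position 9: "c" => no
Total occurrences: 5

5


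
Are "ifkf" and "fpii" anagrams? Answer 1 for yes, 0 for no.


Strings: "ifkf", "fpii"
Sorted first:  ffik
Sorted second: fiip
Differ at position 1: 'f' vs 'i' => not anagrams

0


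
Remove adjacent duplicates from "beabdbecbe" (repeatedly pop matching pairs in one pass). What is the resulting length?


Input: beabdbecbe
Stack-based adjacent duplicate removal:
  Read 'b': push. Stack: b
  Read 'e': push. Stack: be
  Read 'a': push. Stack: bea
  Read 'b': push. Stack: beab
  Read 'd': push. Stack: beabd
  Read 'b': push. Stack: beabdb
  Read 'e': push. Stack: beabdbe
  Read 'c': push. Stack: beabdbec
  Read 'b': push. Stack: beabdbecb
  Read 'e': push. Stack: beabdbecbe
Final stack: "beabdbecbe" (length 10)

10


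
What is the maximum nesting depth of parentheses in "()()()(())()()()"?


Input: "()()()(())()()()"
Tracking depth:
  Position 0 '(': depth becomes 1
  Position 1 ')': depth becomes 0
  Position 2 '(': depth becomes 1
  Position 3 ')': depth becomes 0
  Position 4 '(': depth becomes 1
  Position 5 ')': depth becomes 0
  Position 6 '(': depth becomes 1
  Position 7 '(': depth becomes 2
  Position 8 ')': depth becomes 1
  Position 9 ')': depth becomes 0
  Position 10 '(': depth becomes 1
  Position 11 ')': depth becomes 0
  Position 12 '(': depth becomes 1
  Position 13 ')': depth becomes 0
  Position 14 '(': depth becomes 1
  Position 15 ')': depth becomes 0
Maximum depth reached: 2

2


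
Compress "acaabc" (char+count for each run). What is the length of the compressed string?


Input: acaabc
Runs:
  'a' x 1 => "a1"
  'c' x 1 => "c1"
  'a' x 2 => "a2"
  'b' x 1 => "b1"
  'c' x 1 => "c1"
Compressed: "a1c1a2b1c1"
Compressed length: 10

10


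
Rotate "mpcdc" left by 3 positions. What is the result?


Input: "mpcdc", rotate left by 3
First 3 characters: "mpc"
Remaining characters: "dc"
Concatenate remaining + first: "dc" + "mpc" = "dcmpc"

dcmpc


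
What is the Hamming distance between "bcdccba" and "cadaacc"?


Comparing "bcdccba" and "cadaacc" position by position:
  Position 0: 'b' vs 'c' => differ
  Position 1: 'c' vs 'a' => differ
  Position 2: 'd' vs 'd' => same
  Position 3: 'c' vs 'a' => differ
  Position 4: 'c' vs 'a' => differ
  Position 5: 'b' vs 'c' => differ
  Position 6: 'a' vs 'c' => differ
Total differences (Hamming distance): 6

6


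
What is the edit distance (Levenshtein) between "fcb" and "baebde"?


Computing edit distance: "fcb" -> "baebde"
DP table:
           b    a    e    b    d    e
      0    1    2    3    4    5    6
  f   1    1    2    3    4    5    6
  c   2    2    2    3    4    5    6
  b   3    2    3    3    3    4    5
Edit distance = dp[3][6] = 5

5


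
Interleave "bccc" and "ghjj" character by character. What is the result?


Interleaving "bccc" and "ghjj":
  Position 0: 'b' from first, 'g' from second => "bg"
  Position 1: 'c' from first, 'h' from second => "ch"
  Position 2: 'c' from first, 'j' from second => "cj"
  Position 3: 'c' from first, 'j' from second => "cj"
Result: bgchcjcj

bgchcjcj


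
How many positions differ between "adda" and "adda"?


Comparing "adda" and "adda" position by position:
  Position 0: 'a' vs 'a' => same
  Position 1: 'd' vs 'd' => same
  Position 2: 'd' vs 'd' => same
  Position 3: 'a' vs 'a' => same
Positions that differ: 0

0


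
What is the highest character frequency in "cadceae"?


Input: cadceae
Character counts:
  'a': 2
  'c': 2
  'd': 1
  'e': 2
Maximum frequency: 2

2


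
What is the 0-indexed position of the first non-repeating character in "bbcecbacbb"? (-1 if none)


Input: bbcecbacbb
Character frequencies:
  'a': 1
  'b': 5
  'c': 3
  'e': 1
Scanning left to right for freq == 1:
  Position 0 ('b'): freq=5, skip
  Position 1 ('b'): freq=5, skip
  Position 2 ('c'): freq=3, skip
  Position 3 ('e'): unique! => answer = 3

3


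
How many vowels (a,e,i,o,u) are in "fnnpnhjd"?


Input: fnnpnhjd
Checking each character:
  'f' at position 0: consonant
  'n' at position 1: consonant
  'n' at position 2: consonant
  'p' at position 3: consonant
  'n' at position 4: consonant
  'h' at position 5: consonant
  'j' at position 6: consonant
  'd' at position 7: consonant
Total vowels: 0

0


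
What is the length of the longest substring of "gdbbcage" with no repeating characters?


Input: "gdbbcage"
Sliding window (track last position of each char):
  Position 0 ('g'): window [0,0] length 1 -- new best
  Position 1 ('d'): window [0,1] length 2 -- new best
  Position 2 ('b'): window [0,2] length 3 -- new best
  Position 3 ('b'): repeat (last at 2), move window start to 3
  Position 3 ('b'): window [3,3] length 1
  Position 4 ('c'): window [3,4] length 2
  Position 5 ('a'): window [3,5] length 3
  Position 6 ('g'): window [3,6] length 4 -- new best
  Position 7 ('e'): window [3,7] length 5 -- new best
Longest substring with no repeats: "bcage" with length 5

5


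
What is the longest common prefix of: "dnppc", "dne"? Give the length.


Words: dnppc, dne
  Position 0: all 'd' => match
  Position 1: all 'n' => match
  Position 2: ('p', 'e') => mismatch, stop
LCP = "dn" (length 2)

2


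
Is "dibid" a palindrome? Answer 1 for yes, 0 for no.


Input: dibid
Reversed: dibid
  Compare pos 0 ('d') with pos 4 ('d'): match
  Compare pos 1 ('i') with pos 3 ('i'): match
Result: palindrome

1


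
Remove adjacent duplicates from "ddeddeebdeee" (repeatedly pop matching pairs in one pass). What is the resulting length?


Input: ddeddeebdeee
Stack-based adjacent duplicate removal:
  Read 'd': push. Stack: d
  Read 'd': matches stack top 'd' => pop. Stack: (empty)
  Read 'e': push. Stack: e
  Read 'd': push. Stack: ed
  Read 'd': matches stack top 'd' => pop. Stack: e
  Read 'e': matches stack top 'e' => pop. Stack: (empty)
  Read 'e': push. Stack: e
  Read 'b': push. Stack: eb
  Read 'd': push. Stack: ebd
  Read 'e': push. Stack: ebde
  Read 'e': matches stack top 'e' => pop. Stack: ebd
  Read 'e': push. Stack: ebde
Final stack: "ebde" (length 4)

4


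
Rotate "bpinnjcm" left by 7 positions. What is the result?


Input: "bpinnjcm", rotate left by 7
First 7 characters: "bpinnjc"
Remaining characters: "m"
Concatenate remaining + first: "m" + "bpinnjc" = "mbpinnjc"

mbpinnjc


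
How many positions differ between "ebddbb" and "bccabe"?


Comparing "ebddbb" and "bccabe" position by position:
  Position 0: 'e' vs 'b' => DIFFER
  Position 1: 'b' vs 'c' => DIFFER
  Position 2: 'd' vs 'c' => DIFFER
  Position 3: 'd' vs 'a' => DIFFER
  Position 4: 'b' vs 'b' => same
  Position 5: 'b' vs 'e' => DIFFER
Positions that differ: 5

5


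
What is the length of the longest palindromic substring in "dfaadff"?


Input: "dfaadff"
Checking substrings for palindromes:
  [2:4] "aa" (len 2) => palindrome
  [5:7] "ff" (len 2) => palindrome
Longest palindromic substring: "aa" with length 2

2


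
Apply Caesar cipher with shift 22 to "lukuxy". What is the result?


Caesar cipher: shift "lukuxy" by 22
  'l' (pos 11) + 22 = pos 7 = 'h'
  'u' (pos 20) + 22 = pos 16 = 'q'
  'k' (pos 10) + 22 = pos 6 = 'g'
  'u' (pos 20) + 22 = pos 16 = 'q'
  'x' (pos 23) + 22 = pos 19 = 't'
  'y' (pos 24) + 22 = pos 20 = 'u'
Result: hqgqtu

hqgqtu


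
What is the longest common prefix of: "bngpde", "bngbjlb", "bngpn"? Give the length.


Words: bngpde, bngbjlb, bngpn
  Position 0: all 'b' => match
  Position 1: all 'n' => match
  Position 2: all 'g' => match
  Position 3: ('p', 'b', 'p') => mismatch, stop
LCP = "bng" (length 3)

3


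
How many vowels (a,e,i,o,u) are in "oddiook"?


Input: oddiook
Checking each character:
  'o' at position 0: vowel (running total: 1)
  'd' at position 1: consonant
  'd' at position 2: consonant
  'i' at position 3: vowel (running total: 2)
  'o' at position 4: vowel (running total: 3)
  'o' at position 5: vowel (running total: 4)
  'k' at position 6: consonant
Total vowels: 4

4


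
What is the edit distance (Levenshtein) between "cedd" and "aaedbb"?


Computing edit distance: "cedd" -> "aaedbb"
DP table:
           a    a    e    d    b    b
      0    1    2    3    4    5    6
  c   1    1    2    3    4    5    6
  e   2    2    2    2    3    4    5
  d   3    3    3    3    2    3    4
  d   4    4    4    4    3    3    4
Edit distance = dp[4][6] = 4

4


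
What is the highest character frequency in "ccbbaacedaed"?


Input: ccbbaacedaed
Character counts:
  'a': 3
  'b': 2
  'c': 3
  'd': 2
  'e': 2
Maximum frequency: 3

3


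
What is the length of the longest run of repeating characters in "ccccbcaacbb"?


Input: "ccccbcaacbb"
Scanning for longest run:
  Position 1 ('c'): continues run of 'c', length=2
  Position 2 ('c'): continues run of 'c', length=3
  Position 3 ('c'): continues run of 'c', length=4
  Position 4 ('b'): new char, reset run to 1
  Position 5 ('c'): new char, reset run to 1
  Position 6 ('a'): new char, reset run to 1
  Position 7 ('a'): continues run of 'a', length=2
  Position 8 ('c'): new char, reset run to 1
  Position 9 ('b'): new char, reset run to 1
  Position 10 ('b'): continues run of 'b', length=2
Longest run: 'c' with length 4

4


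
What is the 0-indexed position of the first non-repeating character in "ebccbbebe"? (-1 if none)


Input: ebccbbebe
Character frequencies:
  'b': 4
  'c': 2
  'e': 3
Scanning left to right for freq == 1:
  Position 0 ('e'): freq=3, skip
  Position 1 ('b'): freq=4, skip
  Position 2 ('c'): freq=2, skip
  Position 3 ('c'): freq=2, skip
  Position 4 ('b'): freq=4, skip
  Position 5 ('b'): freq=4, skip
  Position 6 ('e'): freq=3, skip
  Position 7 ('b'): freq=4, skip
  Position 8 ('e'): freq=3, skip
  No unique character found => answer = -1

-1


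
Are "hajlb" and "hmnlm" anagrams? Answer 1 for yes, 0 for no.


Strings: "hajlb", "hmnlm"
Sorted first:  abhjl
Sorted second: hlmmn
Differ at position 0: 'a' vs 'h' => not anagrams

0


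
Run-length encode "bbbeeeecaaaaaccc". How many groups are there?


Input: bbbeeeecaaaaaccc
Scanning for consecutive runs:
  Group 1: 'b' x 3 (positions 0-2)
  Group 2: 'e' x 4 (positions 3-6)
  Group 3: 'c' x 1 (positions 7-7)
  Group 4: 'a' x 5 (positions 8-12)
  Group 5: 'c' x 3 (positions 13-15)
Total groups: 5

5


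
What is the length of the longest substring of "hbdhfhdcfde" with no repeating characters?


Input: "hbdhfhdcfde"
Sliding window (track last position of each char):
  Position 0 ('h'): window [0,0] length 1 -- new best
  Position 1 ('b'): window [0,1] length 2 -- new best
  Position 2 ('d'): window [0,2] length 3 -- new best
  Position 3 ('h'): repeat (last at 0), move window start to 1
  Position 3 ('h'): window [1,3] length 3
  Position 4 ('f'): window [1,4] length 4 -- new best
  Position 5 ('h'): repeat (last at 3), move window start to 4
  Position 5 ('h'): window [4,5] length 2
  Position 6 ('d'): window [4,6] length 3
  Position 7 ('c'): window [4,7] length 4
  Position 8 ('f'): repeat (last at 4), move window start to 5
  Position 8 ('f'): window [5,8] length 4
  Position 9 ('d'): repeat (last at 6), move window start to 7
  Position 9 ('d'): window [7,9] length 3
  Position 10 ('e'): window [7,10] length 4
Longest substring with no repeats: "bdhf" with length 4

4


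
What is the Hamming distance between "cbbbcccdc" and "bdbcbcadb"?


Comparing "cbbbcccdc" and "bdbcbcadb" position by position:
  Position 0: 'c' vs 'b' => differ
  Position 1: 'b' vs 'd' => differ
  Position 2: 'b' vs 'b' => same
  Position 3: 'b' vs 'c' => differ
  Position 4: 'c' vs 'b' => differ
  Position 5: 'c' vs 'c' => same
  Position 6: 'c' vs 'a' => differ
  Position 7: 'd' vs 'd' => same
  Position 8: 'c' vs 'b' => differ
Total differences (Hamming distance): 6

6


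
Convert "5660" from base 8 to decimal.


Input: "5660" in base 8
Positional expansion:
  Digit '5' (value 5) x 8^3 = 2560
  Digit '6' (value 6) x 8^2 = 384
  Digit '6' (value 6) x 8^1 = 48
  Digit '0' (value 0) x 8^0 = 0
Sum = 2992

2992


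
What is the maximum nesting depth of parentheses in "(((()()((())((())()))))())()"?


Input: "(((()()((())((())()))))())()"
Tracking depth:
  Position 0 '(': depth becomes 1
  Position 1 '(': depth becomes 2
  Position 2 '(': depth becomes 3
  Position 3 '(': depth becomes 4
  Position 4 ')': depth becomes 3
  Position 5 '(': depth becomes 4
  Position 6 ')': depth becomes 3
  Position 7 '(': depth becomes 4
  Position 8 '(': depth becomes 5
  Position 9 '(': depth becomes 6
  Position 10 ')': depth becomes 5
  Position 11 ')': depth becomes 4
  Position 12 '(': depth becomes 5
  Position 13 '(': depth becomes 6
  Position 14 '(': depth becomes 7
  Position 15 ')': depth becomes 6
  Position 16 ')': depth becomes 5
  Position 17 '(': depth becomes 6
  Position 18 ')': depth becomes 5
  Position 19 ')': depth becomes 4
  Position 20 ')': depth becomes 3
  Position 21 ')': depth becomes 2
  Position 22 ')': depth becomes 1
  Position 23 '(': depth becomes 2
  Position 24 ')': depth becomes 1
  Position 25 ')': depth becomes 0
  Position 26 '(': depth becomes 1
  Position 27 ')': depth becomes 0
Maximum depth reached: 7

7


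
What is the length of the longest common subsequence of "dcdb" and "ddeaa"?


LCS of "dcdb" and "ddeaa"
DP table:
           d    d    e    a    a
      0    0    0    0    0    0
  d   0    1    1    1    1    1
  c   0    1    1    1    1    1
  d   0    1    2    2    2    2
  b   0    1    2    2    2    2
LCS length = dp[4][5] = 2

2


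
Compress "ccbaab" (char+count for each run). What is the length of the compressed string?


Input: ccbaab
Runs:
  'c' x 2 => "c2"
  'b' x 1 => "b1"
  'a' x 2 => "a2"
  'b' x 1 => "b1"
Compressed: "c2b1a2b1"
Compressed length: 8

8


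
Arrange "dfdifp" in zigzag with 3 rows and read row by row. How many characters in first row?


Zigzag "dfdifp" into 3 rows:
Placing characters:
  'd' => row 0
  'f' => row 1
  'd' => row 2
  'i' => row 1
  'f' => row 0
  'p' => row 1
Rows:
  Row 0: "df"
  Row 1: "fip"
  Row 2: "d"
First row length: 2

2


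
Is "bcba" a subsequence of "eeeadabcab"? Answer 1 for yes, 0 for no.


Check if "bcba" is a subsequence of "eeeadabcab"
Greedy scan:
  Position 0 ('e'): no match needed
  Position 1 ('e'): no match needed
  Position 2 ('e'): no match needed
  Position 3 ('a'): no match needed
  Position 4 ('d'): no match needed
  Position 5 ('a'): no match needed
  Position 6 ('b'): matches sub[0] = 'b'
  Position 7 ('c'): matches sub[1] = 'c'
  Position 8 ('a'): no match needed
  Position 9 ('b'): matches sub[2] = 'b'
Only matched 3/4 characters => not a subsequence

0


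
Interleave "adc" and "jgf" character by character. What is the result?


Interleaving "adc" and "jgf":
  Position 0: 'a' from first, 'j' from second => "aj"
  Position 1: 'd' from first, 'g' from second => "dg"
  Position 2: 'c' from first, 'f' from second => "cf"
Result: ajdgcf

ajdgcf


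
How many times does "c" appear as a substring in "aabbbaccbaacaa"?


Searching for "c" in "aabbbaccbaacaa"
Scanning each position:
  Position 0: "a" => no
  Position 1: "a" => no
  Position 2: "b" => no
  Position 3: "b" => no
  Position 4: "b" => no
  Position 5: "a" => no
  Position 6: "c" => MATCH
  Position 7: "c" => MATCH
  Position 8: "b" => no
  Position 9: "a" => no
  Position 10: "a" => no
  Position 11: "c" => MATCH
  Position 12: "a" => no
  Position 13: "a" => no
Total occurrences: 3

3


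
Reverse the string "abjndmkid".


Input: abjndmkid
Reading characters right to left:
  Position 8: 'd'
  Position 7: 'i'
  Position 6: 'k'
  Position 5: 'm'
  Position 4: 'd'
  Position 3: 'n'
  Position 2: 'j'
  Position 1: 'b'
  Position 0: 'a'
Reversed: dikmdnjba

dikmdnjba


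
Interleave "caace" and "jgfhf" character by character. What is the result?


Interleaving "caace" and "jgfhf":
  Position 0: 'c' from first, 'j' from second => "cj"
  Position 1: 'a' from first, 'g' from second => "ag"
  Position 2: 'a' from first, 'f' from second => "af"
  Position 3: 'c' from first, 'h' from second => "ch"
  Position 4: 'e' from first, 'f' from second => "ef"
Result: cjagafchef

cjagafchef


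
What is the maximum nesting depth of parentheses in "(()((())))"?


Input: "(()((())))"
Tracking depth:
  Position 0 '(': depth becomes 1
  Position 1 '(': depth becomes 2
  Position 2 ')': depth becomes 1
  Position 3 '(': depth becomes 2
  Position 4 '(': depth becomes 3
  Position 5 '(': depth becomes 4
  Position 6 ')': depth becomes 3
  Position 7 ')': depth becomes 2
  Position 8 ')': depth becomes 1
  Position 9 ')': depth becomes 0
Maximum depth reached: 4

4


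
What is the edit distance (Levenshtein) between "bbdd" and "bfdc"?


Computing edit distance: "bbdd" -> "bfdc"
DP table:
           b    f    d    c
      0    1    2    3    4
  b   1    0    1    2    3
  b   2    1    1    2    3
  d   3    2    2    1    2
  d   4    3    3    2    2
Edit distance = dp[4][4] = 2

2


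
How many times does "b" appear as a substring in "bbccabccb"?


Searching for "b" in "bbccabccb"
Scanning each position:
  Position 0: "b" => MATCH
  Position 1: "b" => MATCH
  Position 2: "c" => no
  Position 3: "c" => no
  Position 4: "a" => no
  Position 5: "b" => MATCH
  Position 6: "c" => no
  Position 7: "c" => no
  Position 8: "b" => MATCH
Total occurrences: 4

4


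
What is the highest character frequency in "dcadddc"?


Input: dcadddc
Character counts:
  'a': 1
  'c': 2
  'd': 4
Maximum frequency: 4

4


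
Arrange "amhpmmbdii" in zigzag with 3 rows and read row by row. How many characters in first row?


Zigzag "amhpmmbdii" into 3 rows:
Placing characters:
  'a' => row 0
  'm' => row 1
  'h' => row 2
  'p' => row 1
  'm' => row 0
  'm' => row 1
  'b' => row 2
  'd' => row 1
  'i' => row 0
  'i' => row 1
Rows:
  Row 0: "ami"
  Row 1: "mpmdi"
  Row 2: "hb"
First row length: 3

3


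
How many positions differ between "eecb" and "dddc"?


Comparing "eecb" and "dddc" position by position:
  Position 0: 'e' vs 'd' => DIFFER
  Position 1: 'e' vs 'd' => DIFFER
  Position 2: 'c' vs 'd' => DIFFER
  Position 3: 'b' vs 'c' => DIFFER
Positions that differ: 4

4


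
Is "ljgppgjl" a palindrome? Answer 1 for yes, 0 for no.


Input: ljgppgjl
Reversed: ljgppgjl
  Compare pos 0 ('l') with pos 7 ('l'): match
  Compare pos 1 ('j') with pos 6 ('j'): match
  Compare pos 2 ('g') with pos 5 ('g'): match
  Compare pos 3 ('p') with pos 4 ('p'): match
Result: palindrome

1


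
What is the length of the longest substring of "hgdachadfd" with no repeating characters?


Input: "hgdachadfd"
Sliding window (track last position of each char):
  Position 0 ('h'): window [0,0] length 1 -- new best
  Position 1 ('g'): window [0,1] length 2 -- new best
  Position 2 ('d'): window [0,2] length 3 -- new best
  Position 3 ('a'): window [0,3] length 4 -- new best
  Position 4 ('c'): window [0,4] length 5 -- new best
  Position 5 ('h'): repeat (last at 0), move window start to 1
  Position 5 ('h'): window [1,5] length 5
  Position 6 ('a'): repeat (last at 3), move window start to 4
  Position 6 ('a'): window [4,6] length 3
  Position 7 ('d'): window [4,7] length 4
  Position 8 ('f'): window [4,8] length 5
  Position 9 ('d'): repeat (last at 7), move window start to 8
  Position 9 ('d'): window [8,9] length 2
Longest substring with no repeats: "hgdac" with length 5

5


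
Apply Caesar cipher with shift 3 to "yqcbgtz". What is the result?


Caesar cipher: shift "yqcbgtz" by 3
  'y' (pos 24) + 3 = pos 1 = 'b'
  'q' (pos 16) + 3 = pos 19 = 't'
  'c' (pos 2) + 3 = pos 5 = 'f'
  'b' (pos 1) + 3 = pos 4 = 'e'
  'g' (pos 6) + 3 = pos 9 = 'j'
  't' (pos 19) + 3 = pos 22 = 'w'
  'z' (pos 25) + 3 = pos 2 = 'c'
Result: btfejwc

btfejwc


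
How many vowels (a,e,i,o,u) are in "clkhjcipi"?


Input: clkhjcipi
Checking each character:
  'c' at position 0: consonant
  'l' at position 1: consonant
  'k' at position 2: consonant
  'h' at position 3: consonant
  'j' at position 4: consonant
  'c' at position 5: consonant
  'i' at position 6: vowel (running total: 1)
  'p' at position 7: consonant
  'i' at position 8: vowel (running total: 2)
Total vowels: 2

2


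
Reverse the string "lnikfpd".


Input: lnikfpd
Reading characters right to left:
  Position 6: 'd'
  Position 5: 'p'
  Position 4: 'f'
  Position 3: 'k'
  Position 2: 'i'
  Position 1: 'n'
  Position 0: 'l'
Reversed: dpfkinl

dpfkinl


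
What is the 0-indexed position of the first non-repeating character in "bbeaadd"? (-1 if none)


Input: bbeaadd
Character frequencies:
  'a': 2
  'b': 2
  'd': 2
  'e': 1
Scanning left to right for freq == 1:
  Position 0 ('b'): freq=2, skip
  Position 1 ('b'): freq=2, skip
  Position 2 ('e'): unique! => answer = 2

2


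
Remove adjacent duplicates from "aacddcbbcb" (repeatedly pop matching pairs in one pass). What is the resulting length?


Input: aacddcbbcb
Stack-based adjacent duplicate removal:
  Read 'a': push. Stack: a
  Read 'a': matches stack top 'a' => pop. Stack: (empty)
  Read 'c': push. Stack: c
  Read 'd': push. Stack: cd
  Read 'd': matches stack top 'd' => pop. Stack: c
  Read 'c': matches stack top 'c' => pop. Stack: (empty)
  Read 'b': push. Stack: b
  Read 'b': matches stack top 'b' => pop. Stack: (empty)
  Read 'c': push. Stack: c
  Read 'b': push. Stack: cb
Final stack: "cb" (length 2)

2


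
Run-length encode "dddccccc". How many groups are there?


Input: dddccccc
Scanning for consecutive runs:
  Group 1: 'd' x 3 (positions 0-2)
  Group 2: 'c' x 5 (positions 3-7)
Total groups: 2

2


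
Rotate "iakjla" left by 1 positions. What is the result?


Input: "iakjla", rotate left by 1
First 1 characters: "i"
Remaining characters: "akjla"
Concatenate remaining + first: "akjla" + "i" = "akjlai"

akjlai


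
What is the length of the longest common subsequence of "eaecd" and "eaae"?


LCS of "eaecd" and "eaae"
DP table:
           e    a    a    e
      0    0    0    0    0
  e   0    1    1    1    1
  a   0    1    2    2    2
  e   0    1    2    2    3
  c   0    1    2    2    3
  d   0    1    2    2    3
LCS length = dp[5][4] = 3

3


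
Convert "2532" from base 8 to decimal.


Input: "2532" in base 8
Positional expansion:
  Digit '2' (value 2) x 8^3 = 1024
  Digit '5' (value 5) x 8^2 = 320
  Digit '3' (value 3) x 8^1 = 24
  Digit '2' (value 2) x 8^0 = 2
Sum = 1370

1370


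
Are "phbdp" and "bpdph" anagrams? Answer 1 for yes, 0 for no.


Strings: "phbdp", "bpdph"
Sorted first:  bdhpp
Sorted second: bdhpp
Sorted forms match => anagrams

1


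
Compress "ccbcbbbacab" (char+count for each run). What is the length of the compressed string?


Input: ccbcbbbacab
Runs:
  'c' x 2 => "c2"
  'b' x 1 => "b1"
  'c' x 1 => "c1"
  'b' x 3 => "b3"
  'a' x 1 => "a1"
  'c' x 1 => "c1"
  'a' x 1 => "a1"
  'b' x 1 => "b1"
Compressed: "c2b1c1b3a1c1a1b1"
Compressed length: 16

16


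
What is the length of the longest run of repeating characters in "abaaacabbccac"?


Input: "abaaacabbccac"
Scanning for longest run:
  Position 1 ('b'): new char, reset run to 1
  Position 2 ('a'): new char, reset run to 1
  Position 3 ('a'): continues run of 'a', length=2
  Position 4 ('a'): continues run of 'a', length=3
  Position 5 ('c'): new char, reset run to 1
  Position 6 ('a'): new char, reset run to 1
  Position 7 ('b'): new char, reset run to 1
  Position 8 ('b'): continues run of 'b', length=2
  Position 9 ('c'): new char, reset run to 1
  Position 10 ('c'): continues run of 'c', length=2
  Position 11 ('a'): new char, reset run to 1
  Position 12 ('c'): new char, reset run to 1
Longest run: 'a' with length 3

3


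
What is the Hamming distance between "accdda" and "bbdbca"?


Comparing "accdda" and "bbdbca" position by position:
  Position 0: 'a' vs 'b' => differ
  Position 1: 'c' vs 'b' => differ
  Position 2: 'c' vs 'd' => differ
  Position 3: 'd' vs 'b' => differ
  Position 4: 'd' vs 'c' => differ
  Position 5: 'a' vs 'a' => same
Total differences (Hamming distance): 5

5


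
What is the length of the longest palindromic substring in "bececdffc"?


Input: "bececdffc"
Checking substrings for palindromes:
  [1:4] "ece" (len 3) => palindrome
  [2:5] "cec" (len 3) => palindrome
  [6:8] "ff" (len 2) => palindrome
Longest palindromic substring: "ece" with length 3

3


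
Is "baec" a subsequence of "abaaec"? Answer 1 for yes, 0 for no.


Check if "baec" is a subsequence of "abaaec"
Greedy scan:
  Position 0 ('a'): no match needed
  Position 1 ('b'): matches sub[0] = 'b'
  Position 2 ('a'): matches sub[1] = 'a'
  Position 3 ('a'): no match needed
  Position 4 ('e'): matches sub[2] = 'e'
  Position 5 ('c'): matches sub[3] = 'c'
All 4 characters matched => is a subsequence

1


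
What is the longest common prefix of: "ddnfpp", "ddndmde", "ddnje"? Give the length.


Words: ddnfpp, ddndmde, ddnje
  Position 0: all 'd' => match
  Position 1: all 'd' => match
  Position 2: all 'n' => match
  Position 3: ('f', 'd', 'j') => mismatch, stop
LCP = "ddn" (length 3)

3


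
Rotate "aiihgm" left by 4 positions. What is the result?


Input: "aiihgm", rotate left by 4
First 4 characters: "aiih"
Remaining characters: "gm"
Concatenate remaining + first: "gm" + "aiih" = "gmaiih"

gmaiih


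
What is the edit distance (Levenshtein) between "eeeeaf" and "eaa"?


Computing edit distance: "eeeeaf" -> "eaa"
DP table:
           e    a    a
      0    1    2    3
  e   1    0    1    2
  e   2    1    1    2
  e   3    2    2    2
  e   4    3    3    3
  a   5    4    3    3
  f   6    5    4    4
Edit distance = dp[6][3] = 4

4


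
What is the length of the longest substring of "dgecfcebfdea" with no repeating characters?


Input: "dgecfcebfdea"
Sliding window (track last position of each char):
  Position 0 ('d'): window [0,0] length 1 -- new best
  Position 1 ('g'): window [0,1] length 2 -- new best
  Position 2 ('e'): window [0,2] length 3 -- new best
  Position 3 ('c'): window [0,3] length 4 -- new best
  Position 4 ('f'): window [0,4] length 5 -- new best
  Position 5 ('c'): repeat (last at 3), move window start to 4
  Position 5 ('c'): window [4,5] length 2
  Position 6 ('e'): window [4,6] length 3
  Position 7 ('b'): window [4,7] length 4
  Position 8 ('f'): repeat (last at 4), move window start to 5
  Position 8 ('f'): window [5,8] length 4
  Position 9 ('d'): window [5,9] length 5
  Position 10 ('e'): repeat (last at 6), move window start to 7
  Position 10 ('e'): window [7,10] length 4
  Position 11 ('a'): window [7,11] length 5
Longest substring with no repeats: "dgecf" with length 5

5


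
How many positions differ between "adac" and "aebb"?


Comparing "adac" and "aebb" position by position:
  Position 0: 'a' vs 'a' => same
  Position 1: 'd' vs 'e' => DIFFER
  Position 2: 'a' vs 'b' => DIFFER
  Position 3: 'c' vs 'b' => DIFFER
Positions that differ: 3

3
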